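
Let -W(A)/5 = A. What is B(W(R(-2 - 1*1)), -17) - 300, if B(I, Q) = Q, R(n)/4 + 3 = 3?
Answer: -317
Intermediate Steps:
R(n) = 0 (R(n) = -12 + 4*3 = -12 + 12 = 0)
W(A) = -5*A
B(W(R(-2 - 1*1)), -17) - 300 = -17 - 300 = -317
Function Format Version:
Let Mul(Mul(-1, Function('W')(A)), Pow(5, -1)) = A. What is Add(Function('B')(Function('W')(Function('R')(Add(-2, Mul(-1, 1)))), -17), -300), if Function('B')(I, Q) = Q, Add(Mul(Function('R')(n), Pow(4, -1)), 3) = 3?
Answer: -317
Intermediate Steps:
Function('R')(n) = 0 (Function('R')(n) = Add(-12, Mul(4, 3)) = Add(-12, 12) = 0)
Function('W')(A) = Mul(-5, A)
Add(Function('B')(Function('W')(Function('R')(Add(-2, Mul(-1, 1)))), -17), -300) = Add(-17, -300) = -317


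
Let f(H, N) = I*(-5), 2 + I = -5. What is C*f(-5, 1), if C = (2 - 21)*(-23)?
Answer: 15295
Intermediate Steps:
I = -7 (I = -2 - 5 = -7)
f(H, N) = 35 (f(H, N) = -7*(-5) = 35)
C = 437 (C = -19*(-23) = 437)
C*f(-5, 1) = 437*35 = 15295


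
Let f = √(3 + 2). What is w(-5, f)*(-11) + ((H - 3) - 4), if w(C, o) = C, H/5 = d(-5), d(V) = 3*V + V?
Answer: -52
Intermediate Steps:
d(V) = 4*V
H = -100 (H = 5*(4*(-5)) = 5*(-20) = -100)
f = √5 ≈ 2.2361
w(-5, f)*(-11) + ((H - 3) - 4) = -5*(-11) + ((-100 - 3) - 4) = 55 + (-103 - 4) = 55 - 107 = -52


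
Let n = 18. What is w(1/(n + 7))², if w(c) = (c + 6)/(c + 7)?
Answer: 22801/30976 ≈ 0.73609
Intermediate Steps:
w(c) = (6 + c)/(7 + c)
w(1/(n + 7))² = ((6 + 1/(18 + 7))/(7 + 1/(18 + 7)))² = ((6 + 1/25)/(7 + 1/25))² = ((151/25)/(176/25))² = ((25/176)*(151/25))² = (151/176)² = 22801/30976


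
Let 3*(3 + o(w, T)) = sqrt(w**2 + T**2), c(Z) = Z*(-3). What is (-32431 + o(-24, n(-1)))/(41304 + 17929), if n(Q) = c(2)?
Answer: -32434/59233 + 2*sqrt(17)/59233 ≈ -0.54743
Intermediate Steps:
c(Z) = -3*Z
n(Q) = -6 (n(Q) = -3*2 = -6)
o(w, T) = -3 + sqrt(T**2 + w**2)/3 (o(w, T) = -3 + sqrt(w**2 + T**2)/3 = -3 + sqrt(T**2 + w**2)/3)
(-32431 + o(-24, n(-1)))/(41304 + 17929) = (-32431 + (-3 + sqrt((-6)**2 + (-24)**2)/3))/(41304 + 17929) = (-32431 + (-3 + sqrt(36 + 576)/3))/59233 = (-32431 + (-3 + sqrt(612)/3))*(1/59233) = (-32431 + (-3 + (6*sqrt(17))/3))*(1/59233) = (-32431 + (-3 + 2*sqrt(17)))*(1/59233) = (-32434 + 2*sqrt(17))*(1/59233) = -32434/59233 + 2*sqrt(17)/59233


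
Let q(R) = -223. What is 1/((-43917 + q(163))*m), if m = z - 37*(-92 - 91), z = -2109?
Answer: -1/205780680 ≈ -4.8595e-9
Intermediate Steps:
m = 4662 (m = -2109 - 37*(-92 - 91) = -2109 - 37*(-183) = -2109 + 6771 = 4662)
1/((-43917 + q(163))*m) = 1/(-43917 - 223*4662) = (1/4662)/(-44140) = -1/44140*1/4662 = -1/205780680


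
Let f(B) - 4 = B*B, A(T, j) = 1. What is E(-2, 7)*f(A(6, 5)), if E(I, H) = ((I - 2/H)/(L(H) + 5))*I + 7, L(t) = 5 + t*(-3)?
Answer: 2535/77 ≈ 32.922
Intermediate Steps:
f(B) = 4 + B² (f(B) = 4 + B*B = 4 + B²)
L(t) = 5 - 3*t
E(I, H) = 7 + I*(I - 2/H)/(10 - 3*H) (E(I, H) = ((I - 2/H)/((5 - 3*H) + 5))*I + 7 = ((I - 2/H)/(10 - 3*H))*I + 7 = I*(I - 2/H)/(10 - 3*H) + 7 = 7 + I*(I - 2/H)/(10 - 3*H))
E(-2, 7)*f(A(6, 5)) = ((-70*7 + 2*(-2) + 21*7² - 1*7*(-2)²)/(7*(-10 + 3*7)))*(4 + 1²) = ((-490 - 4 + 21*49 - 1*7*4)/(7*(-10 + 21)))*(4 + 1) = ((⅐)*(-490 - 4 + 1029 - 28)/11)*5 = ((⅐)*(1/11)*507)*5 = (507/77)*5 = 2535/77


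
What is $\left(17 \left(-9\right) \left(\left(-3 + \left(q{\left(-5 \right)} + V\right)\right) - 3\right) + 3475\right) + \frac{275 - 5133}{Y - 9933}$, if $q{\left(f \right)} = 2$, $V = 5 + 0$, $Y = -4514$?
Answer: $\frac{47997792}{14447} \approx 3322.3$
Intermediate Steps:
$V = 5$
$\left(17 \left(-9\right) \left(\left(-3 + \left(q{\left(-5 \right)} + V\right)\right) - 3\right) + 3475\right) + \frac{275 - 5133}{Y - 9933} = \left(17 \left(-9\right) \left(\left(-3 + \left(2 + 5\right)\right) - 3\right) + 3475\right) + \frac{275 - 5133}{-4514 - 9933} = \left(- 153 \left(\left(-3 + 7\right) - 3\right) + 3475\right) - \frac{4858}{-14447} = \left(- 153 \left(4 - 3\right) + 3475\right) - - \frac{4858}{14447} = \left(\left(-153\right) 1 + 3475\right) + \frac{4858}{14447} = \left(-153 + 3475\right) + \frac{4858}{14447} = 3322 + \frac{4858}{14447} = \frac{47997792}{14447}$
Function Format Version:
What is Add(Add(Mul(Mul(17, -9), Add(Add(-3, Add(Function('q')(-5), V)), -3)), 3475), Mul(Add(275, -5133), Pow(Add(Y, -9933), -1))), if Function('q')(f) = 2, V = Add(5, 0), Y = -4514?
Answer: Rational(47997792, 14447) ≈ 3322.3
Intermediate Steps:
V = 5
Add(Add(Mul(Mul(17, -9), Add(Add(-3, Add(Function('q')(-5), V)), -3)), 3475), Mul(Add(275, -5133), Pow(Add(Y, -9933), -1))) = Add(Add(Mul(Mul(17, -9), Add(Add(-3, Add(2, 5)), -3)), 3475), Mul(Add(275, -5133), Pow(Add(-4514, -9933), -1))) = Add(Add(Mul(-153, Add(Add(-3, 7), -3)), 3475), Mul(-4858, Pow(-14447, -1))) = Add(Add(Mul(-153, Add(4, -3)), 3475), Mul(-4858, Rational(-1, 14447))) = Add(Add(Mul(-153, 1), 3475), Rational(4858, 14447)) = Add(Add(-153, 3475), Rational(4858, 14447)) = Add(3322, Rational(4858, 14447)) = Rational(47997792, 14447)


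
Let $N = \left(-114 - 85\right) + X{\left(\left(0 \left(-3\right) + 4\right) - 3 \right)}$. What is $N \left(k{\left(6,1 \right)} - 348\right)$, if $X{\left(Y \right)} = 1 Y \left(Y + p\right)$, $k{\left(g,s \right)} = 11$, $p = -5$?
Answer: $68411$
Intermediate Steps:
$X{\left(Y \right)} = Y \left(-5 + Y\right)$ ($X{\left(Y \right)} = 1 Y \left(Y - 5\right) = 1 Y \left(-5 + Y\right) = Y \left(-5 + Y\right)$)
$N = -203$ ($N = \left(-114 - 85\right) + \left(\left(0 \left(-3\right) + 4\right) - 3\right) \left(-5 + \left(\left(0 \left(-3\right) + 4\right) - 3\right)\right) = -199 + \left(\left(0 + 4\right) - 3\right) \left(-5 + \left(\left(0 + 4\right) - 3\right)\right) = -199 + \left(4 - 3\right) \left(-5 + \left(4 - 3\right)\right) = -199 + 1 \left(-5 + 1\right) = -199 + 1 \left(-4\right) = -199 - 4 = -203$)
$N \left(k{\left(6,1 \right)} - 348\right) = - 203 \left(11 - 348\right) = \left(-203\right) \left(-337\right) = 68411$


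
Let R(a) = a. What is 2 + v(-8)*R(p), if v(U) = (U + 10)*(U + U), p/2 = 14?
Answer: -894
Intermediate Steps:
p = 28 (p = 2*14 = 28)
v(U) = 2*U*(10 + U) (v(U) = (10 + U)*(2*U) = 2*U*(10 + U))
2 + v(-8)*R(p) = 2 + (2*(-8)*(10 - 8))*28 = 2 + (2*(-8)*2)*28 = 2 - 32*28 = 2 - 896 = -894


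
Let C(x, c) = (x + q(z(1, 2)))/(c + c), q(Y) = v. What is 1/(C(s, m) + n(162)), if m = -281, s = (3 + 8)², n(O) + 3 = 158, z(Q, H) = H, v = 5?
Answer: 281/43492 ≈ 0.0064610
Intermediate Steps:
n(O) = 155 (n(O) = -3 + 158 = 155)
s = 121 (s = 11² = 121)
q(Y) = 5
C(x, c) = (5 + x)/(2*c) (C(x, c) = (x + 5)/(c + c) = (5 + x)/((2*c)) = (5 + x)*(1/(2*c)) = (5 + x)/(2*c))
1/(C(s, m) + n(162)) = 1/((½)*(5 + 121)/(-281) + 155) = 1/((½)*(-1/281)*126 + 155) = 1/(-63/281 + 155) = 1/(43492/281) = 281/43492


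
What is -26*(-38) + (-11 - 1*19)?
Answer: 958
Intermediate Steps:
-26*(-38) + (-11 - 1*19) = 988 + (-11 - 19) = 988 - 30 = 958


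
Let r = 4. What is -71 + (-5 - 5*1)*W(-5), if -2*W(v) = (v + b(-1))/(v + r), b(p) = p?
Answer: -41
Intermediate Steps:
W(v) = -(-1 + v)/(2*(4 + v)) (W(v) = -(v - 1)/(2*(v + 4)) = -(-1 + v)/(2*(4 + v)))
-71 + (-5 - 5*1)*W(-5) = -71 + (-5 - 5*1)*((1 - 1*(-5))/(2*(4 - 5))) = -71 + (-5 - 5)*((½)*(1 + 5)/(-1)) = -71 - 5*(-1)*6 = -71 - 10*(-3) = -71 + 30 = -41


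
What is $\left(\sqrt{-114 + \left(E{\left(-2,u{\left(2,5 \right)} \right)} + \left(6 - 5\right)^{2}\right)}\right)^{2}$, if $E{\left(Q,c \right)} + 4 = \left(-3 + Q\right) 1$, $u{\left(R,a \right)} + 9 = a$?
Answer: $-122$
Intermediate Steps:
$u{\left(R,a \right)} = -9 + a$
$E{\left(Q,c \right)} = -7 + Q$ ($E{\left(Q,c \right)} = -4 + \left(-3 + Q\right) 1 = -4 + \left(-3 + Q\right) = -7 + Q$)
$\left(\sqrt{-114 + \left(E{\left(-2,u{\left(2,5 \right)} \right)} + \left(6 - 5\right)^{2}\right)}\right)^{2} = \left(\sqrt{-114 + \left(\left(-7 - 2\right) + \left(6 - 5\right)^{2}\right)}\right)^{2} = \left(\sqrt{-114 - \left(9 - 1^{2}\right)}\right)^{2} = \left(\sqrt{-114 + \left(-9 + 1\right)}\right)^{2} = \left(\sqrt{-114 - 8}\right)^{2} = \left(\sqrt{-122}\right)^{2} = \left(i \sqrt{122}\right)^{2} = -122$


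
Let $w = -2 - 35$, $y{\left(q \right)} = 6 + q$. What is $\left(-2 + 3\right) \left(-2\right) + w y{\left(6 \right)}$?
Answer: $-446$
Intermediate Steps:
$w = -37$ ($w = -2 - 35 = -37$)
$\left(-2 + 3\right) \left(-2\right) + w y{\left(6 \right)} = \left(-2 + 3\right) \left(-2\right) - 37 \left(6 + 6\right) = 1 \left(-2\right) - 444 = -2 - 444 = -446$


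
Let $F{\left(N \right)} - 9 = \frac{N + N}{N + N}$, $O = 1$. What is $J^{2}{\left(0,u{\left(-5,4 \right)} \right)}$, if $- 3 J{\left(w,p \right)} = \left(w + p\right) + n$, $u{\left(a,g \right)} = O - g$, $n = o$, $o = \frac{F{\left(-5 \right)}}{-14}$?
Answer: $\frac{676}{441} \approx 1.5329$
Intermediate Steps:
$F{\left(N \right)} = 10$ ($F{\left(N \right)} = 9 + \frac{N + N}{N + N} = 9 + \frac{2 N}{2 N} = 9 + 2 N \frac{1}{2 N} = 9 + 1 = 10$)
$o = - \frac{5}{7}$ ($o = \frac{10}{-14} = 10 \left(- \frac{1}{14}\right) = - \frac{5}{7} \approx -0.71429$)
$n = - \frac{5}{7} \approx -0.71429$
$u{\left(a,g \right)} = 1 - g$
$J{\left(w,p \right)} = \frac{5}{21} - \frac{p}{3} - \frac{w}{3}$ ($J{\left(w,p \right)} = - \frac{\left(w + p\right) - \frac{5}{7}}{3} = - \frac{\left(p + w\right) - \frac{5}{7}}{3} = - \frac{- \frac{5}{7} + p + w}{3} = \frac{5}{21} - \frac{p}{3} - \frac{w}{3}$)
$J^{2}{\left(0,u{\left(-5,4 \right)} \right)} = \left(\frac{5}{21} - \frac{1 - 4}{3} - 0\right)^{2} = \left(\frac{5}{21} - \frac{1 - 4}{3} + 0\right)^{2} = \left(\frac{5}{21} - -1 + 0\right)^{2} = \left(\frac{5}{21} + 1 + 0\right)^{2} = \left(\frac{26}{21}\right)^{2} = \frac{676}{441}$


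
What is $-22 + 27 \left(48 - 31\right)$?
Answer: $437$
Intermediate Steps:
$-22 + 27 \left(48 - 31\right) = -22 + 27 \cdot 17 = -22 + 459 = 437$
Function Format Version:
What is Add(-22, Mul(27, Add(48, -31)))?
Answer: 437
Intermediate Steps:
Add(-22, Mul(27, Add(48, -31))) = Add(-22, Mul(27, 17)) = Add(-22, 459) = 437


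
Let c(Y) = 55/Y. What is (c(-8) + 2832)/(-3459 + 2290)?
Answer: -22601/9352 ≈ -2.4167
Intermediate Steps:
(c(-8) + 2832)/(-3459 + 2290) = (55/(-8) + 2832)/(-3459 + 2290) = (55*(-⅛) + 2832)/(-1169) = (-55/8 + 2832)*(-1/1169) = (22601/8)*(-1/1169) = -22601/9352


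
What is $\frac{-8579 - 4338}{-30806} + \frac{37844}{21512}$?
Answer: $\frac{90230798}{41418667} \approx 2.1785$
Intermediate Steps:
$\frac{-8579 - 4338}{-30806} + \frac{37844}{21512} = \left(-8579 - 4338\right) \left(- \frac{1}{30806}\right) + 37844 \cdot \frac{1}{21512} = \left(-12917\right) \left(- \frac{1}{30806}\right) + \frac{9461}{5378} = \frac{12917}{30806} + \frac{9461}{5378} = \frac{90230798}{41418667}$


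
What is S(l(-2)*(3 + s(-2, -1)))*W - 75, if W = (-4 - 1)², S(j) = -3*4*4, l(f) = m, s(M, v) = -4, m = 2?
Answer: -1275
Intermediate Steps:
l(f) = 2
S(j) = -48 (S(j) = -12*4 = -48)
W = 25 (W = (-5)² = 25)
S(l(-2)*(3 + s(-2, -1)))*W - 75 = -48*25 - 75 = -1200 - 75 = -1275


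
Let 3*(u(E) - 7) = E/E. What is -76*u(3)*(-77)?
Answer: 128744/3 ≈ 42915.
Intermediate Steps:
u(E) = 22/3 (u(E) = 7 + (E/E)/3 = 7 + (⅓)*1 = 7 + ⅓ = 22/3)
-76*u(3)*(-77) = -76*22/3*(-77) = -1672/3*(-77) = 128744/3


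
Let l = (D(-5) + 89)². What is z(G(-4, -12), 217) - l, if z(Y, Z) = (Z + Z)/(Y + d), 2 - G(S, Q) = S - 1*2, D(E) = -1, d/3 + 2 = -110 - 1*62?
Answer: -1990425/257 ≈ -7744.8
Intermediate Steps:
d = -522 (d = -6 + 3*(-110 - 1*62) = -6 + 3*(-110 - 62) = -6 + 3*(-172) = -6 - 516 = -522)
G(S, Q) = 4 - S (G(S, Q) = 2 - (S - 1*2) = 2 - (S - 2) = 2 - (-2 + S) = 2 + (2 - S) = 4 - S)
z(Y, Z) = 2*Z/(-522 + Y) (z(Y, Z) = (Z + Z)/(Y - 522) = (2*Z)/(-522 + Y) = 2*Z/(-522 + Y))
l = 7744 (l = (-1 + 89)² = 88² = 7744)
z(G(-4, -12), 217) - l = 2*217/(-522 + (4 - 1*(-4))) - 1*7744 = 2*217/(-522 + (4 + 4)) - 7744 = 2*217/(-522 + 8) - 7744 = 2*217/(-514) - 7744 = 2*217*(-1/514) - 7744 = -217/257 - 7744 = -1990425/257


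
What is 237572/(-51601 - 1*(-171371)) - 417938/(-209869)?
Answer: 49957716164/12568005065 ≈ 3.9750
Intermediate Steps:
237572/(-51601 - 1*(-171371)) - 417938/(-209869) = 237572/(-51601 + 171371) - 417938*(-1/209869) = 237572/119770 + 417938/209869 = 237572*(1/119770) + 417938/209869 = 118786/59885 + 417938/209869 = 49957716164/12568005065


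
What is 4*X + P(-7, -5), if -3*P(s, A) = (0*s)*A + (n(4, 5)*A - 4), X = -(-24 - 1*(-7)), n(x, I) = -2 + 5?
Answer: 223/3 ≈ 74.333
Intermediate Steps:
n(x, I) = 3
X = 17 (X = -(-24 + 7) = -1*(-17) = 17)
P(s, A) = 4/3 - A (P(s, A) = -((0*s)*A + (3*A - 4))/3 = -(0*A + (-4 + 3*A))/3 = -(0 + (-4 + 3*A))/3 = -(-4 + 3*A)/3 = 4/3 - A)
4*X + P(-7, -5) = 4*17 + (4/3 - 1*(-5)) = 68 + (4/3 + 5) = 68 + 19/3 = 223/3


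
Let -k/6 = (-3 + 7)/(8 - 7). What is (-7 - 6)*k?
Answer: 312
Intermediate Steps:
k = -24 (k = -6*(-3 + 7)/(8 - 7) = -24/1 = -24 ≈ -24.000)
(-7 - 6)*k = (-7 - 6)*(-24) = -13*(-24) = 312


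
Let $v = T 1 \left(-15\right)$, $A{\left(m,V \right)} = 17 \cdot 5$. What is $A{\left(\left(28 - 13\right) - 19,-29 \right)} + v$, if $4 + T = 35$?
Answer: $-380$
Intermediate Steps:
$T = 31$ ($T = -4 + 35 = 31$)
$A{\left(m,V \right)} = 85$
$v = -465$ ($v = 31 \cdot 1 \left(-15\right) = 31 \left(-15\right) = -465$)
$A{\left(\left(28 - 13\right) - 19,-29 \right)} + v = 85 - 465 = -380$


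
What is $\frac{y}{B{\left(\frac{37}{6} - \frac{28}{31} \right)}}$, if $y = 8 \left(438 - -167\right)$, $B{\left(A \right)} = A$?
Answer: $\frac{81840}{89} \approx 919.55$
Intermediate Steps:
$y = 4840$ ($y = 8 \left(438 + 167\right) = 8 \cdot 605 = 4840$)
$\frac{y}{B{\left(\frac{37}{6} - \frac{28}{31} \right)}} = \frac{4840}{\frac{37}{6} - \frac{28}{31}} = \frac{4840}{\frac{979}{186}} = 4840 \cdot \frac{186}{979} = \frac{81840}{89}$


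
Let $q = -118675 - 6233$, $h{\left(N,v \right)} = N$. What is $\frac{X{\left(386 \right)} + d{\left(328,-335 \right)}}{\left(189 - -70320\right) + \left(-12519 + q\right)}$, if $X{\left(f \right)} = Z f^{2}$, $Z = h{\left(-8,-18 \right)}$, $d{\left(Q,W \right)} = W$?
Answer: $\frac{1192303}{66918} \approx 17.817$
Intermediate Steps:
$Z = -8$
$q = -124908$
$X{\left(f \right)} = - 8 f^{2}$
$\frac{X{\left(386 \right)} + d{\left(328,-335 \right)}}{\left(189 - -70320\right) + \left(-12519 + q\right)} = \frac{- 8 \cdot 386^{2} - 335}{\left(189 - -70320\right) - 137427} = \frac{\left(-8\right) 148996 - 335}{\left(189 + 70320\right) - 137427} = \frac{-1191968 - 335}{70509 - 137427} = - \frac{1192303}{-66918} = \left(-1192303\right) \left(- \frac{1}{66918}\right) = \frac{1192303}{66918}$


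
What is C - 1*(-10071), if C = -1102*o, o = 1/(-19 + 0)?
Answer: 10129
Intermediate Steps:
o = -1/19 (o = 1/(-19) = -1/19 ≈ -0.052632)
C = 58 (C = -1102*(-1/19) = 58)
C - 1*(-10071) = 58 - 1*(-10071) = 58 + 10071 = 10129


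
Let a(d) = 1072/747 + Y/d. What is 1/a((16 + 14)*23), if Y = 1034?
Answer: 85905/252013 ≈ 0.34088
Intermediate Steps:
a(d) = 1072/747 + 1034/d
1/a((16 + 14)*23) = 1/(1072/747 + 1034/(((16 + 14)*23))) = 1/(1072/747 + 1034/((30*23))) = 1/(1072/747 + 1034/690) = 1/(1072/747 + 1034*(1/690)) = 1/(1072/747 + 517/345) = 1/(252013/85905) = 85905/252013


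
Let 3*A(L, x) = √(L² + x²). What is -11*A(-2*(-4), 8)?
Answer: -88*√2/3 ≈ -41.484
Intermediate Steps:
A(L, x) = √(L² + x²)/3
-11*A(-2*(-4), 8) = -11*√((-2*(-4))² + 8²)/3 = -11*√(8² + 64)/3 = -11*√(64 + 64)/3 = -11*√128/3 = -11*8*√2/3 = -88*√2/3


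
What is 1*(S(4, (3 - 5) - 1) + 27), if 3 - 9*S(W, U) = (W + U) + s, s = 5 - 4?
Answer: 244/9 ≈ 27.111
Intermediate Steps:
s = 1
S(W, U) = 2/9 - U/9 - W/9 (S(W, U) = ⅓ - ((W + U) + 1)/9 = ⅓ - ((U + W) + 1)/9 = ⅓ - (1 + U + W)/9 = ⅓ + (-⅑ - U/9 - W/9) = 2/9 - U/9 - W/9)
1*(S(4, (3 - 5) - 1) + 27) = 1*((2/9 - ((3 - 5) - 1)/9 - ⅑*4) + 27) = 1*((2/9 - (-2 - 1)/9 - 4/9) + 27) = 1*((2/9 - ⅑*(-3) - 4/9) + 27) = 1*((2/9 + ⅓ - 4/9) + 27) = 1*(⅑ + 27) = 1*(244/9) = 244/9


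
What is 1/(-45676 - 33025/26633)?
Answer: -26633/1216521933 ≈ -2.1893e-5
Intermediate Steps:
1/(-45676 - 33025/26633) = 1/(-1216521933/26633) = -26633/1216521933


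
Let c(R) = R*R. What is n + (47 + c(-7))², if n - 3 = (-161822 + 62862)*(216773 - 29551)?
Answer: -18527479901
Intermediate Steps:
c(R) = R²
n = -18527489117 (n = 3 + (-161822 + 62862)*(216773 - 29551) = 3 - 98960*187222 = 3 - 18527489120 = -18527489117)
n + (47 + c(-7))² = -18527489117 + (47 + (-7)²)² = -18527489117 + (47 + 49)² = -18527489117 + 96² = -18527489117 + 9216 = -18527479901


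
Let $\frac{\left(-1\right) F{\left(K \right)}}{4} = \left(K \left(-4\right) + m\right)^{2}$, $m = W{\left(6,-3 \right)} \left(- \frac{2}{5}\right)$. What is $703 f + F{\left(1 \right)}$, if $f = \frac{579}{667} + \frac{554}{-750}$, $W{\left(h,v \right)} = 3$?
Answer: $- \frac{4300222}{250125} \approx -17.192$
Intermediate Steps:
$m = - \frac{6}{5}$ ($m = 3 \left(- \frac{2}{5}\right) = - \frac{6}{5} \approx -1.2$)
$f = \frac{32366}{250125}$ ($f = 579 \cdot \frac{1}{667} + 554 \left(- \frac{1}{750}\right) = \frac{579}{667} - \frac{277}{375} = \frac{32366}{250125} \approx 0.1294$)
$F{\left(K \right)} = - 4 \left(- \frac{6}{5} - 4 K\right)^{2}$ ($F{\left(K \right)} = - 4 \left(K \left(-4\right) - \frac{6}{5}\right)^{2} = - 4 \left(- 4 K - \frac{6}{5}\right)^{2} = - 4 \left(- \frac{6}{5} - 4 K\right)^{2}$)
$703 f + F{\left(1 \right)} = 703 \cdot \frac{32366}{250125} - \frac{16 \left(3 + 10 \cdot 1\right)^{2}}{25} = \frac{22753298}{250125} - \frac{16 \left(3 + 10\right)^{2}}{25} = \frac{22753298}{250125} - \frac{16 \cdot 13^{2}}{25} = \frac{22753298}{250125} - \frac{2704}{25} = - \frac{4300222}{250125}$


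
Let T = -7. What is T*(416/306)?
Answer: -1456/153 ≈ -9.5163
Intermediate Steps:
T*(416/306) = -2912/306 = -7*208/153 = -1456/153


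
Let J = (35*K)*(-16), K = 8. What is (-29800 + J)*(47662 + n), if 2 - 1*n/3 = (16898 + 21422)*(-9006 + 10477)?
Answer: 5795325105760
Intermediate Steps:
J = -4480 (J = (35*8)*(-16) = 280*(-16) = -4480)
n = -169106154 (n = 6 - 3*(16898 + 21422)*(-9006 + 10477) = 6 - 114960*1471 = 6 - 3*56368720 = 6 - 169106160 = -169106154)
(-29800 + J)*(47662 + n) = (-29800 - 4480)*(47662 - 169106154) = -34280*(-169058492) = 5795325105760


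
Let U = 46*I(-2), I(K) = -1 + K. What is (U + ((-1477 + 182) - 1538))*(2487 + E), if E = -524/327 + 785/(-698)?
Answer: -1684632329705/228246 ≈ -7.3808e+6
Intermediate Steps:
E = -622447/228246 (E = -524*1/327 + 785*(-1/698) = -524/327 - 785/698 = -622447/228246 ≈ -2.7271)
U = -138 (U = 46*(-1 - 2) = 46*(-3) = -138)
(U + ((-1477 + 182) - 1538))*(2487 + E) = (-138 + ((-1477 + 182) - 1538))*(2487 - 622447/228246) = (-138 + (-1295 - 1538))*(567025355/228246) = (-138 - 2833)*(567025355/228246) = -2971*567025355/228246 = -1684632329705/228246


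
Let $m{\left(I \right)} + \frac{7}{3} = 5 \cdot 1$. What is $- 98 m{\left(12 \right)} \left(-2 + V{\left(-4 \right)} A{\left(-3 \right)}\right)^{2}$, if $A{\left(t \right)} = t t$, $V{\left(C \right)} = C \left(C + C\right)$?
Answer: $- \frac{64128064}{3} \approx -2.1376 \cdot 10^{7}$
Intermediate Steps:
$V{\left(C \right)} = 2 C^{2}$ ($V{\left(C \right)} = C 2 C = 2 C^{2}$)
$m{\left(I \right)} = \frac{8}{3}$ ($m{\left(I \right)} = - \frac{7}{3} + 5 \cdot 1 = - \frac{7}{3} + 5 = \frac{8}{3}$)
$A{\left(t \right)} = t^{2}$
$- 98 m{\left(12 \right)} \left(-2 + V{\left(-4 \right)} A{\left(-3 \right)}\right)^{2} = \left(-98\right) \frac{8}{3} \left(-2 + 2 \left(-4\right)^{2} \left(-3\right)^{2}\right)^{2} = - \frac{784 \left(-2 + 2 \cdot 16 \cdot 9\right)^{2}}{3} = - \frac{784 \left(-2 + 32 \cdot 9\right)^{2}}{3} = - \frac{784 \left(-2 + 288\right)^{2}}{3} = - \frac{784 \cdot 286^{2}}{3} = \left(- \frac{784}{3}\right) 81796 = - \frac{64128064}{3}$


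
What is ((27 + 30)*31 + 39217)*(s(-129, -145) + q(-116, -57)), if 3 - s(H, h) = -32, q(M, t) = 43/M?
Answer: 41158182/29 ≈ 1.4192e+6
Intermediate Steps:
s(H, h) = 35 (s(H, h) = 3 - 1*(-32) = 3 + 32 = 35)
((27 + 30)*31 + 39217)*(s(-129, -145) + q(-116, -57)) = ((27 + 30)*31 + 39217)*(35 + 43/(-116)) = (57*31 + 39217)*(35 + 43*(-1/116)) = (1767 + 39217)*(35 - 43/116) = 40984*(4017/116) = 41158182/29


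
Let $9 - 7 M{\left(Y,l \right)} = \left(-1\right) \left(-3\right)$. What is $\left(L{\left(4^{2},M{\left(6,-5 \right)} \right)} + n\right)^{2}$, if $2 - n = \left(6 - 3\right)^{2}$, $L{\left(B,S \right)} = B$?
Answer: $81$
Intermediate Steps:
$M{\left(Y,l \right)} = \frac{6}{7}$ ($M{\left(Y,l \right)} = \frac{9}{7} - \frac{\left(-1\right) \left(-3\right)}{7} = \frac{9}{7} - \frac{3}{7} = \frac{6}{7}$)
$n = -7$ ($n = 2 - \left(6 - 3\right)^{2} = 2 - 3^{2} = 2 - 9 = -7$)
$\left(L{\left(4^{2},M{\left(6,-5 \right)} \right)} + n\right)^{2} = \left(4^{2} - 7\right)^{2} = \left(16 - 7\right)^{2} = 9^{2} = 81$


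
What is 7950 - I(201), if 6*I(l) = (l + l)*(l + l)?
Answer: -18984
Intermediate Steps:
I(l) = 2*l²/3 (I(l) = ((l + l)*(l + l))/6 = ((2*l)*(2*l))/6 = (4*l²)/6 = 2*l²/3)
7950 - I(201) = 7950 - 2*201²/3 = 7950 - 2*40401/3 = 7950 - 1*26934 = 7950 - 26934 = -18984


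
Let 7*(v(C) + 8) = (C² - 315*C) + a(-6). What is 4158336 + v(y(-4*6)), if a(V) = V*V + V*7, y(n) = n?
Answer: 29116426/7 ≈ 4.1595e+6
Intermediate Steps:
a(V) = V² + 7*V
v(C) = -62/7 - 45*C + C²/7 (v(C) = -8 + ((C² - 315*C) - 6*(7 - 6))/7 = -8 + ((C² - 315*C) - 6*1)/7 = -8 + ((C² - 315*C) - 6)/7 = -8 + (-6 + C² - 315*C)/7 = -8 + (-6/7 - 45*C + C²/7) = -62/7 - 45*C + C²/7)
4158336 + v(y(-4*6)) = 4158336 + (-62/7 - (-180)*6 + (-4*6)²/7) = 4158336 + (-62/7 - 45*(-24) + (⅐)*(-24)²) = 4158336 + (-62/7 + 1080 + (⅐)*576) = 4158336 + (-62/7 + 1080 + 576/7) = 4158336 + 8074/7 = 29116426/7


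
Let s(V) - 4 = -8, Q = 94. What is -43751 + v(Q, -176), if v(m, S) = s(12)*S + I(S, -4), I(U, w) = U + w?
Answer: -43227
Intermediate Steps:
s(V) = -4 (s(V) = 4 - 8 = -4)
v(m, S) = -4 - 3*S (v(m, S) = -4*S + (S - 4) = -4*S + (-4 + S) = -4 - 3*S)
-43751 + v(Q, -176) = -43751 + (-4 - 3*(-176)) = -43751 + (-4 + 528) = -43751 + 524 = -43227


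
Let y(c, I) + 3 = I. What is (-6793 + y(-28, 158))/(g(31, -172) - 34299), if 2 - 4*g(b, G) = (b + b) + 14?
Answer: 13276/68635 ≈ 0.19343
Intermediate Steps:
y(c, I) = -3 + I
g(b, G) = -3 - b/2 (g(b, G) = ½ - ((b + b) + 14)/4 = ½ - (2*b + 14)/4 = ½ - (14 + 2*b)/4 = ½ + (-7/2 - b/2) = -3 - b/2)
(-6793 + y(-28, 158))/(g(31, -172) - 34299) = (-6793 + (-3 + 158))/((-3 - ½*31) - 34299) = (-6793 + 155)/((-3 - 31/2) - 34299) = -6638/(-37/2 - 34299) = -6638/(-68635/2) = -6638*(-2/68635) = 13276/68635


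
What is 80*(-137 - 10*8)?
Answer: -17360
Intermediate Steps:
80*(-137 - 10*8) = 80*(-137 - 80) = 80*(-217) = -17360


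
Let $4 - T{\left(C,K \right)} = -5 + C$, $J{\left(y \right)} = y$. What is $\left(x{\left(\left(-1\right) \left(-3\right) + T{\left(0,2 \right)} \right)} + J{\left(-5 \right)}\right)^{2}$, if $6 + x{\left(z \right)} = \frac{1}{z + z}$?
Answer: $\frac{69169}{576} \approx 120.09$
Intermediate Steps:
$T{\left(C,K \right)} = 9 - C$ ($T{\left(C,K \right)} = 4 - \left(-5 + C\right) = 9 - C$)
$x{\left(z \right)} = -6 + \frac{1}{2 z}$ ($x{\left(z \right)} = -6 + \frac{1}{z + z} = -6 + \frac{1}{2 z}$)
$\left(x{\left(\left(-1\right) \left(-3\right) + T{\left(0,2 \right)} \right)} + J{\left(-5 \right)}\right)^{2} = \left(\left(-6 + \frac{1}{2 \left(\left(-1\right) \left(-3\right) + \left(9 - 0\right)\right)}\right) - 5\right)^{2} = \left(\left(-6 + \frac{1}{2 \left(3 + \left(9 + 0\right)\right)}\right) - 5\right)^{2} = \left(\left(-6 + \frac{1}{2 \left(3 + 9\right)}\right) - 5\right)^{2} = \left(\left(-6 + \frac{1}{2 \cdot 12}\right) - 5\right)^{2} = \left(\left(-6 + \frac{1}{2} \cdot \frac{1}{12}\right) - 5\right)^{2} = \left(\left(-6 + \frac{1}{24}\right) - 5\right)^{2} = \left(- \frac{143}{24} - 5\right)^{2} = \left(- \frac{263}{24}\right)^{2} = \frac{69169}{576}$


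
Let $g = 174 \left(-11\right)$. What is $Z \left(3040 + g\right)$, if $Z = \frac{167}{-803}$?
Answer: $- \frac{188042}{803} \approx -234.17$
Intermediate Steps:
$g = -1914$
$Z = - \frac{167}{803}$ ($Z = 167 \left(- \frac{1}{803}\right) = - \frac{167}{803} \approx -0.20797$)
$Z \left(3040 + g\right) = - \frac{167 \left(3040 - 1914\right)}{803} = \left(- \frac{167}{803}\right) 1126 = - \frac{188042}{803}$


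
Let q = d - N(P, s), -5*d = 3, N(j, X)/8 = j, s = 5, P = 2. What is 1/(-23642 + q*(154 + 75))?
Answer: -5/137217 ≈ -3.6439e-5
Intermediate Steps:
N(j, X) = 8*j
d = -⅗ (d = -⅕*3 = -⅗ ≈ -0.60000)
q = -83/5 (q = -⅗ - 8*2 = -⅗ - 1*16 = -⅗ - 16 = -83/5 ≈ -16.600)
1/(-23642 + q*(154 + 75)) = 1/(-23642 - 83*(154 + 75)/5) = 1/(-23642 - 83/5*229) = 1/(-23642 - 19007/5) = 1/(-137217/5) = -5/137217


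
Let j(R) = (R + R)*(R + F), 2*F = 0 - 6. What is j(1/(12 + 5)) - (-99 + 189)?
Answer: -26110/289 ≈ -90.346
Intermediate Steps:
F = -3 (F = (0 - 6)/2 = (1/2)*(-6) = -3)
j(R) = 2*R*(-3 + R) (j(R) = (R + R)*(R - 3) = (2*R)*(-3 + R) = 2*R*(-3 + R))
j(1/(12 + 5)) - (-99 + 189) = 2*(-3 + 1/(12 + 5))/(12 + 5) - (-99 + 189) = 2*(-3 + 1/17)/17 - 1*90 = 2*(1/17)*(-3 + 1/17) - 90 = 2*(1/17)*(-50/17) - 90 = -100/289 - 90 = -26110/289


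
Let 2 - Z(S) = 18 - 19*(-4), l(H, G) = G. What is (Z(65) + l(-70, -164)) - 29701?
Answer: -29957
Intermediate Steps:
Z(S) = -92 (Z(S) = 2 - (18 - 19*(-4)) = 2 - (18 + 76) = 2 - 1*94 = 2 - 94 = -92)
(Z(65) + l(-70, -164)) - 29701 = (-92 - 164) - 29701 = -256 - 29701 = -29957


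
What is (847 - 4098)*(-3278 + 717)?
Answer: 8325811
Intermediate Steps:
(847 - 4098)*(-3278 + 717) = -3251*(-2561) = 8325811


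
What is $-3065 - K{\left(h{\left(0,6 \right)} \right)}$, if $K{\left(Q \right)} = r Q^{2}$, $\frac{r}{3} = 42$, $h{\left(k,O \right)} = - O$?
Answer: $-7601$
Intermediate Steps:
$r = 126$ ($r = 3 \cdot 42 = 126$)
$K{\left(Q \right)} = 126 Q^{2}$
$-3065 - K{\left(h{\left(0,6 \right)} \right)} = -3065 - 126 \left(\left(-1\right) 6\right)^{2} = -3065 - 126 \left(-6\right)^{2} = -3065 - 126 \cdot 36 = -3065 - 4536 = -7601$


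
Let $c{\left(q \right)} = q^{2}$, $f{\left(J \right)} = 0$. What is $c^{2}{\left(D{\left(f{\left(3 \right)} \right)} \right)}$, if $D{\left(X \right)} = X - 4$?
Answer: $256$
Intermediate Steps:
$D{\left(X \right)} = -4 + X$ ($D{\left(X \right)} = X - 4 = -4 + X$)
$c^{2}{\left(D{\left(f{\left(3 \right)} \right)} \right)} = \left(\left(-4 + 0\right)^{2}\right)^{2} = \left(\left(-4\right)^{2}\right)^{2} = 16^{2} = 256$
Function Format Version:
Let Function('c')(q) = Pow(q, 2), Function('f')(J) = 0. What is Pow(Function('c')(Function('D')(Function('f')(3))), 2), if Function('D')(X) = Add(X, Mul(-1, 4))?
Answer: 256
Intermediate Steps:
Function('D')(X) = Add(-4, X) (Function('D')(X) = Add(X, -4) = Add(-4, X))
Pow(Function('c')(Function('D')(Function('f')(3))), 2) = Pow(Pow(Add(-4, 0), 2), 2) = Pow(Pow(-4, 2), 2) = Pow(16, 2) = 256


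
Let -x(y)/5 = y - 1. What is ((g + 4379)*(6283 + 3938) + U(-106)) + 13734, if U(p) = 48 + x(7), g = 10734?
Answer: 154483725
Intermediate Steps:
x(y) = 5 - 5*y (x(y) = -5*(y - 1) = -5*(-1 + y) = 5 - 5*y)
U(p) = 18 (U(p) = 48 + (5 - 5*7) = 48 + (5 - 35) = 48 - 30 = 18)
((g + 4379)*(6283 + 3938) + U(-106)) + 13734 = ((10734 + 4379)*(6283 + 3938) + 18) + 13734 = (15113*10221 + 18) + 13734 = (154469973 + 18) + 13734 = 154469991 + 13734 = 154483725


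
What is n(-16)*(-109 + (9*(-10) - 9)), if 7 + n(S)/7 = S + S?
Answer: 56784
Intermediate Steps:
n(S) = -49 + 14*S (n(S) = -49 + 7*(S + S) = -49 + 7*(2*S) = -49 + 14*S)
n(-16)*(-109 + (9*(-10) - 9)) = (-49 + 14*(-16))*(-109 + (9*(-10) - 9)) = (-49 - 224)*(-109 + (-90 - 9)) = -273*(-109 - 99) = -273*(-208) = 56784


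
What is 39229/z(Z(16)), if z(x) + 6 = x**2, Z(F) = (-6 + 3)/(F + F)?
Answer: -40170496/6135 ≈ -6547.8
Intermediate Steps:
Z(F) = -3/(2*F) (Z(F) = -3*1/(2*F) = -3/(2*F))
z(x) = -6 + x**2
39229/z(Z(16)) = 39229/(-6 + (-3/2/16)**2) = 39229/(-6 + (-3/2*1/16)**2) = 39229/(-6 + (-3/32)**2) = 39229/(-6 + 9/1024) = 39229/(-6135/1024) = 39229*(-1024/6135) = -40170496/6135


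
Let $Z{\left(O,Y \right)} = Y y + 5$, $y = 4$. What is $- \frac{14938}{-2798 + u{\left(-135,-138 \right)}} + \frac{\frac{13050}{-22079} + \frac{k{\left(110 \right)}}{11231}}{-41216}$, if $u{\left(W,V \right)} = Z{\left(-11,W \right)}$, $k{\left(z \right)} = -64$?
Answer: $\frac{991372357636235}{221196505123968} \approx 4.4819$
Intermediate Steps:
$Z{\left(O,Y \right)} = 5 + 4 Y$ ($Z{\left(O,Y \right)} = Y 4 + 5 = 4 Y + 5 = 5 + 4 Y$)
$u{\left(W,V \right)} = 5 + 4 W$
$- \frac{14938}{-2798 + u{\left(-135,-138 \right)}} + \frac{\frac{13050}{-22079} + \frac{k{\left(110 \right)}}{11231}}{-41216} = - \frac{14938}{-2798 + \left(5 + 4 \left(-135\right)\right)} + \frac{\frac{13050}{-22079} - \frac{64}{11231}}{-41216} = - \frac{14938}{-2798 + \left(5 - 540\right)} + \left(13050 \left(- \frac{1}{22079}\right) - \frac{64}{11231}\right) \left(- \frac{1}{41216}\right) = - \frac{14938}{-2798 - 535} + \left(- \frac{13050}{22079} - \frac{64}{11231}\right) \left(- \frac{1}{41216}\right) = - \frac{14938}{-3333} - - \frac{10569829}{730021469056} = \left(-14938\right) \left(- \frac{1}{3333}\right) + \frac{10569829}{730021469056} = \frac{1358}{303} + \frac{10569829}{730021469056} = \frac{991372357636235}{221196505123968}$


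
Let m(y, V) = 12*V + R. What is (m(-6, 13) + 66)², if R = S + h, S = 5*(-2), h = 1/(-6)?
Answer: 1615441/36 ≈ 44873.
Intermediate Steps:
h = -⅙ ≈ -0.16667
S = -10
R = -61/6 (R = -10 - ⅙ = -61/6 ≈ -10.167)
m(y, V) = -61/6 + 12*V (m(y, V) = 12*V - 61/6 = -61/6 + 12*V)
(m(-6, 13) + 66)² = ((-61/6 + 12*13) + 66)² = ((-61/6 + 156) + 66)² = (875/6 + 66)² = (1271/6)² = 1615441/36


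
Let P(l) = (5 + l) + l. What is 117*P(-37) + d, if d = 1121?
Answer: -6952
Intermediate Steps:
P(l) = 5 + 2*l
117*P(-37) + d = 117*(5 + 2*(-37)) + 1121 = 117*(5 - 74) + 1121 = 117*(-69) + 1121 = -8073 + 1121 = -6952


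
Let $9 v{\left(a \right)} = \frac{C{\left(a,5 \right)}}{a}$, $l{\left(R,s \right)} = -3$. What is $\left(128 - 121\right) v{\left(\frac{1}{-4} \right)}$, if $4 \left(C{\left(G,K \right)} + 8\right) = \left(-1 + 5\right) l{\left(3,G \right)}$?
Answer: $\frac{308}{9} \approx 34.222$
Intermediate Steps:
$C{\left(G,K \right)} = -11$ ($C{\left(G,K \right)} = -8 + \frac{\left(-1 + 5\right) \left(-3\right)}{4} = -8 + \frac{4 \left(-3\right)}{4} = -8 + \frac{1}{4} \left(-12\right) = -8 - 3 = -11$)
$v{\left(a \right)} = - \frac{11}{9 a}$ ($v{\left(a \right)} = \frac{\left(-11\right) \frac{1}{a}}{9} = - \frac{11}{9 a}$)
$\left(128 - 121\right) v{\left(\frac{1}{-4} \right)} = \left(128 - 121\right) \left(- \frac{11}{9 \frac{1}{-4}}\right) = 7 \left(- \frac{11}{9 \left(- \frac{1}{4}\right)}\right) = 7 \left(\left(- \frac{11}{9}\right) \left(-4\right)\right) = 7 \cdot \frac{44}{9} = \frac{308}{9}$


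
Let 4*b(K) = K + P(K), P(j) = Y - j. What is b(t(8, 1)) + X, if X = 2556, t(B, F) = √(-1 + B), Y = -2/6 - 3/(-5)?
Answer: 38341/15 ≈ 2556.1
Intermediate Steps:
Y = 4/15 (Y = -2*⅙ - 3*(-⅕) = -⅓ + ⅗ = 4/15 ≈ 0.26667)
P(j) = 4/15 - j
b(K) = 1/15 (b(K) = (K + (4/15 - K))/4 = (¼)*(4/15) = 1/15)
b(t(8, 1)) + X = 1/15 + 2556 = 38341/15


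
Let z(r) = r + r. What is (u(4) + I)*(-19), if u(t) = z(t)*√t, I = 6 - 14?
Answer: -152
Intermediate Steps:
z(r) = 2*r
I = -8
u(t) = 2*t^(3/2) (u(t) = (2*t)*√t = 2*t^(3/2))
(u(4) + I)*(-19) = (2*4^(3/2) - 8)*(-19) = (2*8 - 8)*(-19) = (16 - 8)*(-19) = 8*(-19) = -152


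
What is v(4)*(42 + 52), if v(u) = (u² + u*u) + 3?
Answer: 3290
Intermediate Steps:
v(u) = 3 + 2*u² (v(u) = (u² + u²) + 3 = 2*u² + 3 = 3 + 2*u²)
v(4)*(42 + 52) = (3 + 2*4²)*(42 + 52) = (3 + 2*16)*94 = (3 + 32)*94 = 35*94 = 3290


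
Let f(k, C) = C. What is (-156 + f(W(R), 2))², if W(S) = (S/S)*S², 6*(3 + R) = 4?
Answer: 23716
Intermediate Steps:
R = -7/3 (R = -3 + (⅙)*4 = -3 + ⅔ = -7/3 ≈ -2.3333)
W(S) = S² (W(S) = 1*S² = S²)
(-156 + f(W(R), 2))² = (-156 + 2)² = (-154)² = 23716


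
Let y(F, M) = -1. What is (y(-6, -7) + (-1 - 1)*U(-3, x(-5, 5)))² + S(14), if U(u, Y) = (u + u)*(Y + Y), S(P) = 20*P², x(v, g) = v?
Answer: 18561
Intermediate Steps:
U(u, Y) = 4*Y*u (U(u, Y) = (2*u)*(2*Y) = 4*Y*u)
(y(-6, -7) + (-1 - 1)*U(-3, x(-5, 5)))² + S(14) = (-1 + (-1 - 1)*(4*(-5)*(-3)))² + 20*14² = (-1 - 2*60)² + 20*196 = (-1 - 120)² + 3920 = (-121)² + 3920 = 14641 + 3920 = 18561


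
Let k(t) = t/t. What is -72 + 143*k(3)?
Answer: 71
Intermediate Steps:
k(t) = 1
-72 + 143*k(3) = -72 + 143*1 = -72 + 143 = 71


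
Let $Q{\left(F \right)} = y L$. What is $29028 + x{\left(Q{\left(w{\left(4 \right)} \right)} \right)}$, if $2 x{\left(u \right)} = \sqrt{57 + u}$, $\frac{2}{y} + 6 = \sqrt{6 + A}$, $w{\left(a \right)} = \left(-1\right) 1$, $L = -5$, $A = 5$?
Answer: $29028 + \frac{\sqrt{352 - 57 \sqrt{11}}}{2 \sqrt{6 - \sqrt{11}}} \approx 29032.0$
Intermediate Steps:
$w{\left(a \right)} = -1$
$y = \frac{2}{-6 + \sqrt{11}}$ ($y = \frac{2}{-6 + \sqrt{6 + 5}} = \frac{2}{-6 + \sqrt{11}} \approx -0.74533$)
$Q{\left(F \right)} = \frac{12}{5} + \frac{2 \sqrt{11}}{5}$ ($Q{\left(F \right)} = \left(- \frac{12}{25} - \frac{2 \sqrt{11}}{25}\right) \left(-5\right) = \frac{12}{5} + \frac{2 \sqrt{11}}{5}$)
$x{\left(u \right)} = \frac{\sqrt{57 + u}}{2}$
$29028 + x{\left(Q{\left(w{\left(4 \right)} \right)} \right)} = 29028 + \frac{\sqrt{57 + \left(\frac{12}{5} + \frac{2 \sqrt{11}}{5}\right)}}{2} = 29028 + \frac{\sqrt{\frac{297}{5} + \frac{2 \sqrt{11}}{5}}}{2}$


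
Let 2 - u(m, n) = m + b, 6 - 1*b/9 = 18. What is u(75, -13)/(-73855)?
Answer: -7/14771 ≈ -0.00047390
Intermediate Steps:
b = -108 (b = 54 - 9*18 = 54 - 162 = -108)
u(m, n) = 110 - m (u(m, n) = 2 - (m - 108) = 2 - (-108 + m) = 2 + (108 - m) = 110 - m)
u(75, -13)/(-73855) = (110 - 1*75)/(-73855) = (110 - 75)*(-1/73855) = 35*(-1/73855) = -7/14771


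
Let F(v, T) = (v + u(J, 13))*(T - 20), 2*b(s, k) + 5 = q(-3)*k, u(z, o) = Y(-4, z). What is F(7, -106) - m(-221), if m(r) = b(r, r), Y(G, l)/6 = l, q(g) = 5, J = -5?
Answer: 3453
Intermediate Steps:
Y(G, l) = 6*l
u(z, o) = 6*z
b(s, k) = -5/2 + 5*k/2 (b(s, k) = -5/2 + (5*k)/2 = -5/2 + 5*k/2)
F(v, T) = (-30 + v)*(-20 + T) (F(v, T) = (v + 6*(-5))*(T - 20) = (v - 30)*(-20 + T) = (-30 + v)*(-20 + T))
m(r) = -5/2 + 5*r/2
F(7, -106) - m(-221) = (600 - 30*(-106) - 20*7 - 106*7) - (-5/2 + (5/2)*(-221)) = (600 + 3180 - 140 - 742) - (-5/2 - 1105/2) = 2898 - 1*(-555) = 2898 + 555 = 3453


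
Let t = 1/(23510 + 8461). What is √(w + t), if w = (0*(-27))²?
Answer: √31971/31971 ≈ 0.0055927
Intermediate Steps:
w = 0 (w = 0² = 0)
t = 1/31971 ≈ 3.1278e-5
√(w + t) = √(0 + 1/31971) = √(1/31971) = √31971/31971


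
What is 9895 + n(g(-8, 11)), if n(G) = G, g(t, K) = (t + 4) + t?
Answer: 9883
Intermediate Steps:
g(t, K) = 4 + 2*t (g(t, K) = (4 + t) + t = 4 + 2*t)
9895 + n(g(-8, 11)) = 9895 + (4 + 2*(-8)) = 9895 + (4 - 16) = 9895 - 12 = 9883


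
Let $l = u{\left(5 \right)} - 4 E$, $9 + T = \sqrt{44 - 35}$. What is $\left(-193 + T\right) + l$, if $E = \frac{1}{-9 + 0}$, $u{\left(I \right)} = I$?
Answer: $- \frac{1742}{9} \approx -193.56$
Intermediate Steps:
$E = - \frac{1}{9}$ ($E = \frac{1}{-9} = - \frac{1}{9} \approx -0.11111$)
$T = -6$ ($T = -9 + \sqrt{44 - 35} = -9 + \sqrt{9} = -9 + 3 = -6$)
$l = \frac{49}{9}$ ($l = 5 - - \frac{4}{9} = 5 + \frac{4}{9} = \frac{49}{9} \approx 5.4444$)
$\left(-193 + T\right) + l = \left(-193 - 6\right) + \frac{49}{9} = -199 + \frac{49}{9} = - \frac{1742}{9}$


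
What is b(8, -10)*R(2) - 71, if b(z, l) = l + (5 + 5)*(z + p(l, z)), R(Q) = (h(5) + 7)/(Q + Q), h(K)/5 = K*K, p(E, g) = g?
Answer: 4879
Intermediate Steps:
h(K) = 5*K**2 (h(K) = 5*(K*K) = 5*K**2)
R(Q) = 66/Q (R(Q) = (5*5**2 + 7)/(Q + Q) = (5*25 + 7)/((2*Q)) = (125 + 7)*(1/(2*Q)) = 132*(1/(2*Q)) = 66/Q)
b(z, l) = l + 20*z (b(z, l) = l + (5 + 5)*(z + z) = l + 10*(2*z) = l + 20*z)
b(8, -10)*R(2) - 71 = (-10 + 20*8)*(66/2) - 71 = (-10 + 160)*(66*(1/2)) - 71 = 150*33 - 71 = 4950 - 71 = 4879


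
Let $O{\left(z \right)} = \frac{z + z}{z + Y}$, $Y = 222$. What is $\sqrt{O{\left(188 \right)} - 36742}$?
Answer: $\frac{i \sqrt{1544044010}}{205} \approx 191.68 i$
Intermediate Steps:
$O{\left(z \right)} = \frac{2 z}{222 + z}$ ($O{\left(z \right)} = \frac{z + z}{z + 222} = \frac{2 z}{222 + z}$)
$\sqrt{O{\left(188 \right)} - 36742} = \sqrt{2 \cdot 188 \frac{1}{222 + 188} - 36742} = \sqrt{2 \cdot 188 \cdot \frac{1}{410} - 36742} = \sqrt{\frac{188}{205} - 36742} = \sqrt{- \frac{7531922}{205}} = \frac{i \sqrt{1544044010}}{205}$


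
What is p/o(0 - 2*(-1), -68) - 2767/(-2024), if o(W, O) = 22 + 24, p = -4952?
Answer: -215121/2024 ≈ -106.29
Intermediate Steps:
o(W, O) = 46
p/o(0 - 2*(-1), -68) - 2767/(-2024) = -4952/46 - 2767/(-2024) = -4952*1/46 - 2767*(-1/2024) = -2476/23 + 2767/2024 = -215121/2024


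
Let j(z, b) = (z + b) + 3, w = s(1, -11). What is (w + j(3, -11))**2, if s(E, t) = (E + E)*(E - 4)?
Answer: 121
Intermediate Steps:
s(E, t) = 2*E*(-4 + E) (s(E, t) = (2*E)*(-4 + E) = 2*E*(-4 + E))
w = -6 (w = 2*1*(-4 + 1) = 2*1*(-3) = -6)
j(z, b) = 3 + b + z (j(z, b) = (b + z) + 3 = 3 + b + z)
(w + j(3, -11))**2 = (-6 + (3 - 11 + 3))**2 = (-6 - 5)**2 = (-11)**2 = 121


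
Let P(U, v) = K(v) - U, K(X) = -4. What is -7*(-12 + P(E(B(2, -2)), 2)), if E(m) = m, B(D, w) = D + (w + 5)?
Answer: 147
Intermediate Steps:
B(D, w) = 5 + D + w (B(D, w) = D + (5 + w) = 5 + D + w)
P(U, v) = -4 - U
-7*(-12 + P(E(B(2, -2)), 2)) = -7*(-12 + (-4 - (5 + 2 - 2))) = -7*(-12 + (-4 - 1*5)) = -7*(-12 + (-4 - 5)) = -7*(-12 - 9) = -7*(-21) = 147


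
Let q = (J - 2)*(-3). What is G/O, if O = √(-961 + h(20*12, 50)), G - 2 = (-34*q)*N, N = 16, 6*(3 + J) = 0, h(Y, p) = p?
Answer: 8158*I*√911/911 ≈ 270.29*I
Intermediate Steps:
J = -3 (J = -3 + (⅙)*0 = -3 + 0 = -3)
q = 15 (q = (-3 - 2)*(-3) = -5*(-3) = 15)
G = -8158 (G = 2 - 34*15*16 = 2 - 510*16 = 2 - 8160 = -8158)
O = I*√911 (O = √(-961 + 50) = √(-911) = I*√911 ≈ 30.183*I)
G/O = -8158*(-I*√911/911) = -(-8158)*I*√911/911 = 8158*I*√911/911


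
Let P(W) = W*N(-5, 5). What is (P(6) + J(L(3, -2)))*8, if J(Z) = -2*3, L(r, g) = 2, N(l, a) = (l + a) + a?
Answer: 192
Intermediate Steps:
N(l, a) = l + 2*a (N(l, a) = (a + l) + a = l + 2*a)
J(Z) = -6
P(W) = 5*W (P(W) = W*(-5 + 2*5) = W*(-5 + 10) = W*5 = 5*W)
(P(6) + J(L(3, -2)))*8 = (5*6 - 6)*8 = (30 - 6)*8 = 24*8 = 192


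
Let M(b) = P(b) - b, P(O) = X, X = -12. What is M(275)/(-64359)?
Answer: 287/64359 ≈ 0.0044594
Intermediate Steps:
P(O) = -12
M(b) = -12 - b
M(275)/(-64359) = (-12 - 1*275)/(-64359) = (-12 - 275)*(-1/64359) = -287*(-1/64359) = 287/64359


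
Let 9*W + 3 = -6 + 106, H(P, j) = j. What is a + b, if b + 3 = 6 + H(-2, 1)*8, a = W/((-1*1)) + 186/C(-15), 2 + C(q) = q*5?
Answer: -1520/693 ≈ -2.1934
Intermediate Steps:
C(q) = -2 + 5*q (C(q) = -2 + q*5 = -2 + 5*q)
W = 97/9 (W = -1/3 + (-6 + 106)/9 = -1/3 + (1/9)*100 = -1/3 + 100/9 = 97/9 ≈ 10.778)
a = -9143/693 (a = 97/(9*((-1*1))) + 186/(-2 + 5*(-15)) = (97/9)/(-1) + 186/(-2 - 75) = (97/9)*(-1) + 186/(-77) = -97/9 + 186*(-1/77) = -97/9 - 186/77 = -9143/693 ≈ -13.193)
b = 11 (b = -3 + (6 + 1*8) = -3 + (6 + 8) = -3 + 14 = 11)
a + b = -9143/693 + 11 = -1520/693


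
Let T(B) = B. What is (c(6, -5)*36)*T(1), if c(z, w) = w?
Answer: -180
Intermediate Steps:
(c(6, -5)*36)*T(1) = -5*36*1 = -180*1 = -180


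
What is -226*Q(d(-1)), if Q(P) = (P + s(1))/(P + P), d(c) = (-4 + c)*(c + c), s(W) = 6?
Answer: -904/5 ≈ -180.80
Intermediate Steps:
d(c) = 2*c*(-4 + c) (d(c) = (-4 + c)*(2*c) = 2*c*(-4 + c))
Q(P) = (6 + P)/(2*P) (Q(P) = (P + 6)/(P + P) = (6 + P)/((2*P)) = (6 + P)*(1/(2*P)) = (6 + P)/(2*P))
-226*Q(d(-1)) = -113*(6 + 2*(-1)*(-4 - 1))/(2*(-1)*(-4 - 1)) = -113*(6 + 2*(-1)*(-5))/(2*(-1)*(-5)) = -113*(6 + 10)/10 = -113*16/10 = -226*⅘ = -904/5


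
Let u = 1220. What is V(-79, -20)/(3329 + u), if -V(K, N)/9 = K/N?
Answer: -711/90980 ≈ -0.0078149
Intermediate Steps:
V(K, N) = -9*K/N
V(-79, -20)/(3329 + u) = (-9*(-79)/(-20))/(3329 + 1220) = -9*(-79)*(-1/20)/4549 = -711/20*1/4549 = -711/90980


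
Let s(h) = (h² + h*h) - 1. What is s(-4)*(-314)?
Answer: -9734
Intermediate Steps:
s(h) = -1 + 2*h² (s(h) = (h² + h²) - 1 = 2*h² - 1 = -1 + 2*h²)
s(-4)*(-314) = (-1 + 2*(-4)²)*(-314) = (-1 + 2*16)*(-314) = (-1 + 32)*(-314) = 31*(-314) = -9734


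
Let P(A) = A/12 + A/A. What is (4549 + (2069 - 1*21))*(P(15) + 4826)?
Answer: 127407861/4 ≈ 3.1852e+7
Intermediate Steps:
P(A) = 1 + A/12 (P(A) = A*(1/12) + 1 = A/12 + 1 = 1 + A/12)
(4549 + (2069 - 1*21))*(P(15) + 4826) = (4549 + (2069 - 1*21))*((1 + (1/12)*15) + 4826) = (4549 + (2069 - 21))*((1 + 5/4) + 4826) = (4549 + 2048)*(9/4 + 4826) = 6597*(19313/4) = 127407861/4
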